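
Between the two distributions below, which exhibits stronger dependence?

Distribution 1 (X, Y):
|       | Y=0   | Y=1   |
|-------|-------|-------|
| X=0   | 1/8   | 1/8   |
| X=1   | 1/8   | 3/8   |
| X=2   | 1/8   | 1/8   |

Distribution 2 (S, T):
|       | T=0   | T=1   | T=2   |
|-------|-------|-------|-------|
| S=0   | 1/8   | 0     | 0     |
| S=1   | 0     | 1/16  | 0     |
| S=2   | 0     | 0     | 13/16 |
Distribution 1 (X, Y):
Marginal P(X) (row sums):
  P(X=0) = 1/8 + 1/8 = 1/4
  P(X=1) = 1/8 + 3/8 = 1/2
  P(X=2) = 1/8 + 1/8 = 1/4
Marginal P(Y) (column sums):
  P(Y=0) = 1/8 + 1/8 + 1/8 = 3/8
  P(Y=1) = 1/8 + 3/8 + 1/8 = 5/8

H(X) = -[(1/4)·log₂(1/4) + (1/2)·log₂(1/2) + (1/4)·log₂(1/4)]
  = 0.5000 + 0.5000 + 0.5000
  = 1.5000 bits
H(Y) = -[(3/8)·log₂(3/8) + (5/8)·log₂(5/8)]
  = 0.5306 + 0.4238
  = 0.9544 bits
H(X,Y) = -[(1/8)·log₂(1/8) + (1/8)·log₂(1/8) + (1/8)·log₂(1/8) + (3/8)·log₂(3/8) + (1/8)·log₂(1/8) + (1/8)·log₂(1/8)]
  = 0.3750 + 0.3750 + 0.3750 + 0.5306 + 0.3750 + 0.3750
  = 2.4056 bits

I(X;Y) = H(X) + H(Y) - H(X,Y)
  = 1.5000 + 0.9544 - 2.4056
  = 0.0488 bits

Distribution 2 (S, T):
Marginal P(S) (row sums):
  P(S=0) = 1/8 + 0 + 0 = 1/8
  P(S=1) = 0 + 1/16 + 0 = 1/16
  P(S=2) = 0 + 0 + 13/16 = 13/16
Marginal P(T) (column sums):
  P(T=0) = 1/8 + 0 + 0 = 1/8
  P(T=1) = 0 + 1/16 + 0 = 1/16
  P(T=2) = 0 + 0 + 13/16 = 13/16

H(S) = -[(1/8)·log₂(1/8) + (1/16)·log₂(1/16) + (13/16)·log₂(13/16)]
  = 0.3750 + 0.2500 + 0.2434
  = 0.8684 bits
H(T) = -[(1/8)·log₂(1/8) + (1/16)·log₂(1/16) + (13/16)·log₂(13/16)]
  = 0.3750 + 0.2500 + 0.2434
  = 0.8684 bits
H(S,T) = -[(1/8)·log₂(1/8) + (1/16)·log₂(1/16) + (13/16)·log₂(13/16)]
  = 0.3750 + 0.2500 + 0.2434
  = 0.8684 bits

I(S;T) = H(S) + H(T) - H(S,T)
  = 0.8684 + 0.8684 - 0.8684
  = 0.8684 bits

I(S;T) = 0.8684 bits > I(X;Y) = 0.0488 bits, so (S, T) has the higher mutual information (stronger dependence).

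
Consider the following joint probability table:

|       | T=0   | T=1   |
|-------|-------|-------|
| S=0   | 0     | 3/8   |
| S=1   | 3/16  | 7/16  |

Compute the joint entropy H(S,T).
H(S,T) = -Σ P(S,T) log₂ P(S,T), summed over the non-zero cells:
H(S,T) = -[(3/8)·log₂(3/8) + (3/16)·log₂(3/16) + (7/16)·log₂(7/16)]
  = 0.5306 + 0.4528 + 0.5218
  = 1.5052 bits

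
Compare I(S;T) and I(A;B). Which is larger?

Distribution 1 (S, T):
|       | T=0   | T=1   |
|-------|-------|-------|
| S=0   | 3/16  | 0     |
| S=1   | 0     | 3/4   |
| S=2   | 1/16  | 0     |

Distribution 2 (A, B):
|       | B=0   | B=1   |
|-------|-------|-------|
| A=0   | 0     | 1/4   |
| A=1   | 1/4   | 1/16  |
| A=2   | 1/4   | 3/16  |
Distribution 1 (S, T):
Marginal P(S) (row sums):
  P(S=0) = 3/16 + 0 = 3/16
  P(S=1) = 0 + 3/4 = 3/4
  P(S=2) = 1/16 + 0 = 1/16
Marginal P(T) (column sums):
  P(T=0) = 3/16 + 0 + 1/16 = 1/4
  P(T=1) = 0 + 3/4 + 0 = 3/4

H(S) = -[(3/16)·log₂(3/16) + (3/4)·log₂(3/4) + (1/16)·log₂(1/16)]
  = 0.4528 + 0.3113 + 0.2500
  = 1.0141 bits
H(T) = -[(1/4)·log₂(1/4) + (3/4)·log₂(3/4)]
  = 0.5000 + 0.3113
  = 0.8113 bits
H(S,T) = -[(3/16)·log₂(3/16) + (3/4)·log₂(3/4) + (1/16)·log₂(1/16)]
  = 0.4528 + 0.3113 + 0.2500
  = 1.0141 bits

I(S;T) = H(S) + H(T) - H(S,T)
  = 1.0141 + 0.8113 - 1.0141
  = 0.8113 bits

Distribution 2 (A, B):
Marginal P(A) (row sums):
  P(A=0) = 0 + 1/4 = 1/4
  P(A=1) = 1/4 + 1/16 = 5/16
  P(A=2) = 1/4 + 3/16 = 7/16
Marginal P(B) (column sums):
  P(B=0) = 0 + 1/4 + 1/4 = 1/2
  P(B=1) = 1/4 + 1/16 + 3/16 = 1/2

H(A) = -[(1/4)·log₂(1/4) + (5/16)·log₂(5/16) + (7/16)·log₂(7/16)]
  = 0.5000 + 0.5244 + 0.5218
  = 1.5462 bits
H(B) = -[(1/2)·log₂(1/2) + (1/2)·log₂(1/2)]
  = 0.5000 + 0.5000
  = 1.0000 bits
H(A,B) = -[(1/4)·log₂(1/4) + (1/4)·log₂(1/4) + (1/16)·log₂(1/16) + (1/4)·log₂(1/4) + (3/16)·log₂(3/16)]
  = 0.5000 + 0.5000 + 0.2500 + 0.5000 + 0.4528
  = 2.2028 bits

I(A;B) = H(A) + H(B) - H(A,B)
  = 1.5462 + 1.0000 - 2.2028
  = 0.3434 bits

I(S;T) = 0.8113 bits > I(A;B) = 0.3434 bits, so (S, T) has the higher mutual information (stronger dependence).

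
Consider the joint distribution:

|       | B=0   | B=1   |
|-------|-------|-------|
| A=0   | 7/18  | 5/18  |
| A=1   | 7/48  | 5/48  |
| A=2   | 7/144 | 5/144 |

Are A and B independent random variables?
Marginal P(A) (row sums):
  P(A=0) = 7/18 + 5/18 = 2/3
  P(A=1) = 7/48 + 5/48 = 1/4
  P(A=2) = 7/144 + 5/144 = 1/12
Marginal P(B) (column sums):
  P(B=0) = 7/18 + 7/48 + 7/144 = 7/12
  P(B=1) = 5/18 + 5/48 + 5/144 = 5/12

A and B are independent iff P(A=i,B=j) = P(A=i)·P(B=j) for every cell.
  P(A=0)·P(B=0) = 2/3 × 7/12 = 7/18 = P(A=0,B=0) ✓
  P(A=0)·P(B=1) = 2/3 × 5/12 = 5/18 = P(A=0,B=1) ✓
  P(A=1)·P(B=0) = 1/4 × 7/12 = 7/48 = P(A=1,B=0) ✓
  P(A=1)·P(B=1) = 1/4 × 5/12 = 5/48 = P(A=1,B=1) ✓
  P(A=2)·P(B=0) = 1/12 × 7/12 = 7/144 = P(A=2,B=0) ✓
  P(A=2)·P(B=1) = 1/12 × 5/12 = 5/144 = P(A=2,B=1) ✓

Yes, A and B are independent: every cell factors, so I(A;B) = 0 bits.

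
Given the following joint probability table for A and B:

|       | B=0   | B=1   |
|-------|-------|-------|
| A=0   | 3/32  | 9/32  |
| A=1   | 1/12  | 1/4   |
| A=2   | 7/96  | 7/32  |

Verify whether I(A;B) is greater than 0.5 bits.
Marginal P(A) (row sums):
  P(A=0) = 3/32 + 9/32 = 3/8
  P(A=1) = 1/12 + 1/4 = 1/3
  P(A=2) = 7/96 + 7/32 = 7/24
Marginal P(B) (column sums):
  P(B=0) = 3/32 + 1/12 + 7/96 = 1/4
  P(B=1) = 9/32 + 1/4 + 7/32 = 3/4

H(A) = -[(3/8)·log₂(3/8) + (1/3)·log₂(1/3) + (7/24)·log₂(7/24)]
  = 0.5306 + 0.5283 + 0.5185
  = 1.5774 bits
H(B) = -[(1/4)·log₂(1/4) + (3/4)·log₂(3/4)]
  = 0.5000 + 0.3113
  = 0.8113 bits
H(A,B) = -[(3/32)·log₂(3/32) + (9/32)·log₂(9/32) + (1/12)·log₂(1/12) + (1/4)·log₂(1/4) + (7/96)·log₂(7/96) + (7/32)·log₂(7/32)]
  = 0.3202 + 0.5147 + 0.2987 + 0.5000 + 0.2755 + 0.4796
  = 2.3887 bits

I(A;B) = H(A) + H(B) - H(A,B)
  = 1.5774 + 0.8113 - 2.3887
  = 0.0000 bits

No. I(A;B) = 0.0000 bits, which is ≤ 0.5 bits.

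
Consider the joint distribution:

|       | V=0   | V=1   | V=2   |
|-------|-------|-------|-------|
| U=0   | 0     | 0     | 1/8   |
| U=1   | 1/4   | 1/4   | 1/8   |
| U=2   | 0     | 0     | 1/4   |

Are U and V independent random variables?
Marginal P(U) (row sums):
  P(U=0) = 0 + 0 + 1/8 = 1/8
  P(U=1) = 1/4 + 1/4 + 1/8 = 5/8
  P(U=2) = 0 + 0 + 1/4 = 1/4
Marginal P(V) (column sums):
  P(V=0) = 0 + 1/4 + 0 = 1/4
  P(V=1) = 0 + 1/4 + 0 = 1/4
  P(V=2) = 1/8 + 1/8 + 1/4 = 1/2

U and V are independent iff P(U=i,V=j) = P(U=i)·P(V=j) for every cell.
  P(U=0)·P(V=0) = 1/8 × 1/4 = 1/32, but P(U=0,V=0) = 0 ✗

No, U and V are not independent. Quantitatively, I(U;V) > 0:

H(U) = -[(1/8)·log₂(1/8) + (5/8)·log₂(5/8) + (1/4)·log₂(1/4)]
  = 0.3750 + 0.4238 + 0.5000
  = 1.2988 bits
H(V) = -[(1/4)·log₂(1/4) + (1/4)·log₂(1/4) + (1/2)·log₂(1/2)]
  = 0.5000 + 0.5000 + 0.5000
  = 1.5000 bits
H(U,V) = -[(1/8)·log₂(1/8) + (1/4)·log₂(1/4) + (1/4)·log₂(1/4) + (1/8)·log₂(1/8) + (1/4)·log₂(1/4)]
  = 0.3750 + 0.5000 + 0.5000 + 0.3750 + 0.5000
  = 2.2500 bits
I(U;V) = H(U) + H(V) - H(U,V) = 1.2988 + 1.5000 - 2.2500 = 0.5488 bits > 0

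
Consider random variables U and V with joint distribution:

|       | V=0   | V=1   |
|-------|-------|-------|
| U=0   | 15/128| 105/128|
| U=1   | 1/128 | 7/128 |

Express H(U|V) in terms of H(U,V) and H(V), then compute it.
H(U|V) = H(U,V) - H(V)

Marginal P(V) (column sums):
  P(V=0) = 15/128 + 1/128 = 1/8
  P(V=1) = 105/128 + 7/128 = 7/8

H(U,V) = -[(15/128)·log₂(15/128) + (105/128)·log₂(105/128) + (1/128)·log₂(1/128) + (7/128)·log₂(7/128)]
  = 0.3625 + 0.2344 + 0.0547 + 0.2293
  = 0.8809 bits
H(V) = -[(1/8)·log₂(1/8) + (7/8)·log₂(7/8)]
  = 0.3750 + 0.1686
  = 0.5436 bits

H(U|V) = 0.8809 - 0.5436 = 0.3373 bits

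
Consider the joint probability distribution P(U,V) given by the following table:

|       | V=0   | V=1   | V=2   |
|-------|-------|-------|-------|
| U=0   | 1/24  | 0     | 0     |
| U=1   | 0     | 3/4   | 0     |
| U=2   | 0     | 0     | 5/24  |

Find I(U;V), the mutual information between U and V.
Marginal P(U) (row sums):
  P(U=0) = 1/24 + 0 + 0 = 1/24
  P(U=1) = 0 + 3/4 + 0 = 3/4
  P(U=2) = 0 + 0 + 5/24 = 5/24
Marginal P(V) (column sums):
  P(V=0) = 1/24 + 0 + 0 = 1/24
  P(V=1) = 0 + 3/4 + 0 = 3/4
  P(V=2) = 0 + 0 + 5/24 = 5/24

H(U) = -[(1/24)·log₂(1/24) + (3/4)·log₂(3/4) + (5/24)·log₂(5/24)]
  = 0.1910 + 0.3113 + 0.4715
  = 0.9738 bits
H(V) = -[(1/24)·log₂(1/24) + (3/4)·log₂(3/4) + (5/24)·log₂(5/24)]
  = 0.1910 + 0.3113 + 0.4715
  = 0.9738 bits
H(U,V) = -[(1/24)·log₂(1/24) + (3/4)·log₂(3/4) + (5/24)·log₂(5/24)]
  = 0.1910 + 0.3113 + 0.4715
  = 0.9738 bits

I(U;V) = H(U) + H(V) - H(U,V)
  = 0.9738 + 0.9738 - 0.9738
  = 0.9738 bits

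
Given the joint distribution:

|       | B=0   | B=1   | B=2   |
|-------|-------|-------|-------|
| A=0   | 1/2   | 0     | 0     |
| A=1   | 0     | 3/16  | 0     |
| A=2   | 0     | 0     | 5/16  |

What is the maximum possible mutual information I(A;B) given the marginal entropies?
The upper bound on mutual information is I(A;B) ≤ min(H(A), H(B)).

Marginal P(A) (row sums):
  P(A=0) = 1/2 + 0 + 0 = 1/2
  P(A=1) = 0 + 3/16 + 0 = 3/16
  P(A=2) = 0 + 0 + 5/16 = 5/16
Marginal P(B) (column sums):
  P(B=0) = 1/2 + 0 + 0 = 1/2
  P(B=1) = 0 + 3/16 + 0 = 3/16
  P(B=2) = 0 + 0 + 5/16 = 5/16

H(A) = -[(1/2)·log₂(1/2) + (3/16)·log₂(3/16) + (5/16)·log₂(5/16)]
  = 0.5000 + 0.4528 + 0.5244
  = 1.4772 bits
H(B) = -[(1/2)·log₂(1/2) + (3/16)·log₂(3/16) + (5/16)·log₂(5/16)]
  = 0.5000 + 0.4528 + 0.5244
  = 1.4772 bits

Maximum possible I(A;B) = min(1.4772, 1.4772) = 1.4772 bits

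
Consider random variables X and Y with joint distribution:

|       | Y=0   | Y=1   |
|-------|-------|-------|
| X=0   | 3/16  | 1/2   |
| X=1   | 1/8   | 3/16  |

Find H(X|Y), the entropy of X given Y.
Marginal P(Y) (column sums):
  P(Y=0) = 3/16 + 1/8 = 5/16
  P(Y=1) = 1/2 + 3/16 = 11/16

H(X|Y) = -Σ P(X,Y)·log₂ P(X|Y), where P(X|Y) = P(X,Y) / P(Y)
  (X=0,Y=0): P(X|Y) = (3/16)/(5/16) = 3/5;  -(3/16)·log₂(3/5) = 0.1382
  (X=0,Y=1): P(X|Y) = (1/2)/(11/16) = 8/11;  -(1/2)·log₂(8/11) = 0.2297
  (X=1,Y=0): P(X|Y) = (1/8)/(5/16) = 2/5;  -(1/8)·log₂(2/5) = 0.1652
  (X=1,Y=1): P(X|Y) = (3/16)/(11/16) = 3/11;  -(3/16)·log₂(3/11) = 0.3515
H(X|Y) = 0.1382 + 0.2297 + 0.1652 + 0.3515
  = 0.8846 bits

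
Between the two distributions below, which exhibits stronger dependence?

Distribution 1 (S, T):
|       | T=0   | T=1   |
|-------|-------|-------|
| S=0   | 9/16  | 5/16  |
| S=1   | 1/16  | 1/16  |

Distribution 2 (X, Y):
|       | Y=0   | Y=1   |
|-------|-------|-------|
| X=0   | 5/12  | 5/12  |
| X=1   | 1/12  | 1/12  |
Distribution 1 (S, T):
Marginal P(S) (row sums):
  P(S=0) = 9/16 + 5/16 = 7/8
  P(S=1) = 1/16 + 1/16 = 1/8
Marginal P(T) (column sums):
  P(T=0) = 9/16 + 1/16 = 5/8
  P(T=1) = 5/16 + 1/16 = 3/8

H(S) = -[(7/8)·log₂(7/8) + (1/8)·log₂(1/8)]
  = 0.1686 + 0.3750
  = 0.5436 bits
H(T) = -[(5/8)·log₂(5/8) + (3/8)·log₂(3/8)]
  = 0.4238 + 0.5306
  = 0.9544 bits
H(S,T) = -[(9/16)·log₂(9/16) + (5/16)·log₂(5/16) + (1/16)·log₂(1/16) + (1/16)·log₂(1/16)]
  = 0.4669 + 0.5244 + 0.2500 + 0.2500
  = 1.4913 bits

I(S;T) = H(S) + H(T) - H(S,T)
  = 0.5436 + 0.9544 - 1.4913
  = 0.0067 bits

Distribution 2 (X, Y):
Marginal P(X) (row sums):
  P(X=0) = 5/12 + 5/12 = 5/6
  P(X=1) = 1/12 + 1/12 = 1/6
Marginal P(Y) (column sums):
  P(Y=0) = 5/12 + 1/12 = 1/2
  P(Y=1) = 5/12 + 1/12 = 1/2

H(X) = -[(5/6)·log₂(5/6) + (1/6)·log₂(1/6)]
  = 0.2192 + 0.4308
  = 0.6500 bits
H(Y) = -[(1/2)·log₂(1/2) + (1/2)·log₂(1/2)]
  = 0.5000 + 0.5000
  = 1.0000 bits
H(X,Y) = -[(5/12)·log₂(5/12) + (5/12)·log₂(5/12) + (1/12)·log₂(1/12) + (1/12)·log₂(1/12)]
  = 0.5263 + 0.5263 + 0.2987 + 0.2987
  = 1.6500 bits

I(X;Y) = H(X) + H(Y) - H(X,Y)
  = 0.6500 + 1.0000 - 1.6500
  = 0.0000 bits

I(S;T) = 0.0067 bits > I(X;Y) = 0.0000 bits, so (S, T) has the higher mutual information (stronger dependence).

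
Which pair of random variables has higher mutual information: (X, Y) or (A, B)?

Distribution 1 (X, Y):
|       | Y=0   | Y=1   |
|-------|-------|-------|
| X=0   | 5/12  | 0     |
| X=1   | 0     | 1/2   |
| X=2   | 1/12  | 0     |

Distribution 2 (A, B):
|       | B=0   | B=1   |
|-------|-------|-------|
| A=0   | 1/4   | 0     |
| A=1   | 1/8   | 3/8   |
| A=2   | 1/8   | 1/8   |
Distribution 1 (X, Y):
Marginal P(X) (row sums):
  P(X=0) = 5/12 + 0 = 5/12
  P(X=1) = 0 + 1/2 = 1/2
  P(X=2) = 1/12 + 0 = 1/12
Marginal P(Y) (column sums):
  P(Y=0) = 5/12 + 0 + 1/12 = 1/2
  P(Y=1) = 0 + 1/2 + 0 = 1/2

H(X) = -[(5/12)·log₂(5/12) + (1/2)·log₂(1/2) + (1/12)·log₂(1/12)]
  = 0.5263 + 0.5000 + 0.2987
  = 1.3250 bits
H(Y) = -[(1/2)·log₂(1/2) + (1/2)·log₂(1/2)]
  = 0.5000 + 0.5000
  = 1.0000 bits
H(X,Y) = -[(5/12)·log₂(5/12) + (1/2)·log₂(1/2) + (1/12)·log₂(1/12)]
  = 0.5263 + 0.5000 + 0.2987
  = 1.3250 bits

I(X;Y) = H(X) + H(Y) - H(X,Y)
  = 1.3250 + 1.0000 - 1.3250
  = 1.0000 bits

Distribution 2 (A, B):
Marginal P(A) (row sums):
  P(A=0) = 1/4 + 0 = 1/4
  P(A=1) = 1/8 + 3/8 = 1/2
  P(A=2) = 1/8 + 1/8 = 1/4
Marginal P(B) (column sums):
  P(B=0) = 1/4 + 1/8 + 1/8 = 1/2
  P(B=1) = 0 + 3/8 + 1/8 = 1/2

H(A) = -[(1/4)·log₂(1/4) + (1/2)·log₂(1/2) + (1/4)·log₂(1/4)]
  = 0.5000 + 0.5000 + 0.5000
  = 1.5000 bits
H(B) = -[(1/2)·log₂(1/2) + (1/2)·log₂(1/2)]
  = 0.5000 + 0.5000
  = 1.0000 bits
H(A,B) = -[(1/4)·log₂(1/4) + (1/8)·log₂(1/8) + (3/8)·log₂(3/8) + (1/8)·log₂(1/8) + (1/8)·log₂(1/8)]
  = 0.5000 + 0.3750 + 0.5306 + 0.3750 + 0.3750
  = 2.1556 bits

I(A;B) = H(A) + H(B) - H(A,B)
  = 1.5000 + 1.0000 - 2.1556
  = 0.3444 bits

I(X;Y) = 1.0000 bits > I(A;B) = 0.3444 bits, so (X, Y) has the higher mutual information (stronger dependence).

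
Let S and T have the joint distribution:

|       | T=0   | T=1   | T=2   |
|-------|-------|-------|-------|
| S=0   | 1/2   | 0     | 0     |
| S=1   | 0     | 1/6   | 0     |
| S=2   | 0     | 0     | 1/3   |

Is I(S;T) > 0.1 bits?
Marginal P(S) (row sums):
  P(S=0) = 1/2 + 0 + 0 = 1/2
  P(S=1) = 0 + 1/6 + 0 = 1/6
  P(S=2) = 0 + 0 + 1/3 = 1/3
Marginal P(T) (column sums):
  P(T=0) = 1/2 + 0 + 0 = 1/2
  P(T=1) = 0 + 1/6 + 0 = 1/6
  P(T=2) = 0 + 0 + 1/3 = 1/3

H(S) = -[(1/2)·log₂(1/2) + (1/6)·log₂(1/6) + (1/3)·log₂(1/3)]
  = 0.5000 + 0.4308 + 0.5283
  = 1.4591 bits
H(T) = -[(1/2)·log₂(1/2) + (1/6)·log₂(1/6) + (1/3)·log₂(1/3)]
  = 0.5000 + 0.4308 + 0.5283
  = 1.4591 bits
H(S,T) = -[(1/2)·log₂(1/2) + (1/6)·log₂(1/6) + (1/3)·log₂(1/3)]
  = 0.5000 + 0.4308 + 0.5283
  = 1.4591 bits

I(S;T) = H(S) + H(T) - H(S,T)
  = 1.4591 + 1.4591 - 1.4591
  = 1.4591 bits

Yes. I(S;T) = 1.4591 bits, which is > 0.1 bits.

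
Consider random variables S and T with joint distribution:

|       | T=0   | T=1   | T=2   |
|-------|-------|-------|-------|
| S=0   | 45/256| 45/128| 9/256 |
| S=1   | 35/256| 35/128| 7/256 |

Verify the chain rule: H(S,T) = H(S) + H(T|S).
Left side:
H(S,T) = -[(45/256)·log₂(45/256) + (45/128)·log₂(45/128) + (9/256)·log₂(9/256) + (35/256)·log₂(35/256) + (35/128)·log₂(35/128) + (7/256)·log₂(7/256)]
  = 0.4409 + 0.5302 + 0.1698 + 0.3925 + 0.5115 + 0.1420
  = 2.1869 bits

Right side:
Marginal P(S) (row sums):
  P(S=0) = 45/256 + 45/128 + 9/256 = 9/16
  P(S=1) = 35/256 + 35/128 + 7/256 = 7/16
H(S) = -[(9/16)·log₂(9/16) + (7/16)·log₂(7/16)]
  = 0.4669 + 0.5218
  = 0.9887 bits
H(T|S) = -Σ P(S,T)·log₂ P(T|S), where P(T|S) = P(S,T) / P(S)
  (S=0,T=0): P(T|S) = (45/256)/(9/16) = 5/16;  -(45/256)·log₂(5/16) = 0.2950
  (S=0,T=1): P(T|S) = (45/128)/(9/16) = 5/8;  -(45/128)·log₂(5/8) = 0.2384
  (S=0,T=2): P(T|S) = (9/256)/(9/16) = 1/16;  -(9/256)·log₂(1/16) = 0.1406
  (S=1,T=0): P(T|S) = (35/256)/(7/16) = 5/16;  -(35/256)·log₂(5/16) = 0.2294
  (S=1,T=1): P(T|S) = (35/128)/(7/16) = 5/8;  -(35/128)·log₂(5/8) = 0.1854
  (S=1,T=2): P(T|S) = (7/256)/(7/16) = 1/16;  -(7/256)·log₂(1/16) = 0.1094
H(T|S) = 0.2950 + 0.2384 + 0.1406 + 0.2294 + 0.1854 + 0.1094
  = 1.1982 bits
H(S) + H(T|S) = 0.9887 + 1.1982 = 2.1869 bits

Both sides equal 2.1869 bits, so the chain rule holds ✓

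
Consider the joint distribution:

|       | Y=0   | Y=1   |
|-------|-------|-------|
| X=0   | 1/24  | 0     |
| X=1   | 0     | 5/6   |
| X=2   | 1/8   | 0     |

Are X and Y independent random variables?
Marginal P(X) (row sums):
  P(X=0) = 1/24 + 0 = 1/24
  P(X=1) = 0 + 5/6 = 5/6
  P(X=2) = 1/8 + 0 = 1/8
Marginal P(Y) (column sums):
  P(Y=0) = 1/24 + 0 + 1/8 = 1/6
  P(Y=1) = 0 + 5/6 + 0 = 5/6

X and Y are independent iff P(X=i,Y=j) = P(X=i)·P(Y=j) for every cell.
  P(X=0)·P(Y=0) = 1/24 × 1/6 = 1/144, but P(X=0,Y=0) = 1/24 ✗

No, X and Y are not independent. Quantitatively, I(X;Y) > 0:

H(X) = -[(1/24)·log₂(1/24) + (5/6)·log₂(5/6) + (1/8)·log₂(1/8)]
  = 0.1910 + 0.2192 + 0.3750
  = 0.7852 bits
H(Y) = -[(1/6)·log₂(1/6) + (5/6)·log₂(5/6)]
  = 0.4308 + 0.2192
  = 0.6500 bits
H(X,Y) = -[(1/24)·log₂(1/24) + (5/6)·log₂(5/6) + (1/8)·log₂(1/8)]
  = 0.1910 + 0.2192 + 0.3750
  = 0.7852 bits
I(X;Y) = H(X) + H(Y) - H(X,Y) = 0.7852 + 0.6500 - 0.7852 = 0.6500 bits > 0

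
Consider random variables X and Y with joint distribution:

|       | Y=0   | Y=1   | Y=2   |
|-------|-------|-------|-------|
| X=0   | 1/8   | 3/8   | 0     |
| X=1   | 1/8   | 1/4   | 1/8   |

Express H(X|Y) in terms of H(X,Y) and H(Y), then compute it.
H(X|Y) = H(X,Y) - H(Y)

Marginal P(Y) (column sums):
  P(Y=0) = 1/8 + 1/8 = 1/4
  P(Y=1) = 3/8 + 1/4 = 5/8
  P(Y=2) = 0 + 1/8 = 1/8

H(X,Y) = -[(1/8)·log₂(1/8) + (3/8)·log₂(3/8) + (1/8)·log₂(1/8) + (1/4)·log₂(1/4) + (1/8)·log₂(1/8)]
  = 0.3750 + 0.5306 + 0.3750 + 0.5000 + 0.3750
  = 2.1556 bits
H(Y) = -[(1/4)·log₂(1/4) + (5/8)·log₂(5/8) + (1/8)·log₂(1/8)]
  = 0.5000 + 0.4238 + 0.3750
  = 1.2988 bits

H(X|Y) = 2.1556 - 1.2988 = 0.8568 bits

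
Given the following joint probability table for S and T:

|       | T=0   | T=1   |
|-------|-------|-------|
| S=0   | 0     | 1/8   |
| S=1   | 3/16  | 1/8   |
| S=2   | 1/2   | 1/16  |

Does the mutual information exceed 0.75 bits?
Marginal P(S) (row sums):
  P(S=0) = 0 + 1/8 = 1/8
  P(S=1) = 3/16 + 1/8 = 5/16
  P(S=2) = 1/2 + 1/16 = 9/16
Marginal P(T) (column sums):
  P(T=0) = 0 + 3/16 + 1/2 = 11/16
  P(T=1) = 1/8 + 1/8 + 1/16 = 5/16

H(S) = -[(1/8)·log₂(1/8) + (5/16)·log₂(5/16) + (9/16)·log₂(9/16)]
  = 0.3750 + 0.5244 + 0.4669
  = 1.3663 bits
H(T) = -[(11/16)·log₂(11/16) + (5/16)·log₂(5/16)]
  = 0.3716 + 0.5244
  = 0.8960 bits
H(S,T) = -[(1/8)·log₂(1/8) + (3/16)·log₂(3/16) + (1/8)·log₂(1/8) + (1/2)·log₂(1/2) + (1/16)·log₂(1/16)]
  = 0.3750 + 0.4528 + 0.3750 + 0.5000 + 0.2500
  = 1.9528 bits

I(S;T) = H(S) + H(T) - H(S,T)
  = 1.3663 + 0.8960 - 1.9528
  = 0.3095 bits

No. I(S;T) = 0.3095 bits, which is ≤ 0.75 bits.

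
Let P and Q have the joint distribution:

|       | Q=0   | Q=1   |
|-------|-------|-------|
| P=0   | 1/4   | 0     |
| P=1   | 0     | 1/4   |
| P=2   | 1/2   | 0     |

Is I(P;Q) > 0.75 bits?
Marginal P(P) (row sums):
  P(P=0) = 1/4 + 0 = 1/4
  P(P=1) = 0 + 1/4 = 1/4
  P(P=2) = 1/2 + 0 = 1/2
Marginal P(Q) (column sums):
  P(Q=0) = 1/4 + 0 + 1/2 = 3/4
  P(Q=1) = 0 + 1/4 + 0 = 1/4

H(P) = -[(1/4)·log₂(1/4) + (1/4)·log₂(1/4) + (1/2)·log₂(1/2)]
  = 0.5000 + 0.5000 + 0.5000
  = 1.5000 bits
H(Q) = -[(3/4)·log₂(3/4) + (1/4)·log₂(1/4)]
  = 0.3113 + 0.5000
  = 0.8113 bits
H(P,Q) = -[(1/4)·log₂(1/4) + (1/4)·log₂(1/4) + (1/2)·log₂(1/2)]
  = 0.5000 + 0.5000 + 0.5000
  = 1.5000 bits

I(P;Q) = H(P) + H(Q) - H(P,Q)
  = 1.5000 + 0.8113 - 1.5000
  = 0.8113 bits

Yes. I(P;Q) = 0.8113 bits, which is > 0.75 bits.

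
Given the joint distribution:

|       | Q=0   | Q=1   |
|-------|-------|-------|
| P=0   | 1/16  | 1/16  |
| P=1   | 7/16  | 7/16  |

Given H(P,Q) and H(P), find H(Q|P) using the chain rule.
From the chain rule: H(P,Q) = H(P) + H(Q|P)
Therefore: H(Q|P) = H(P,Q) - H(P)

H(P,Q) = -[(1/16)·log₂(1/16) + (1/16)·log₂(1/16) + (7/16)·log₂(7/16) + (7/16)·log₂(7/16)]
  = 0.2500 + 0.2500 + 0.5218 + 0.5218
  = 1.5436 bits
Marginal P(P) (row sums):
  P(P=0) = 1/16 + 1/16 = 1/8
  P(P=1) = 7/16 + 7/16 = 7/8
H(P) = -[(1/8)·log₂(1/8) + (7/8)·log₂(7/8)]
  = 0.3750 + 0.1686
  = 0.5436 bits

H(Q|P) = 1.5436 - 0.5436 = 1.0000 bits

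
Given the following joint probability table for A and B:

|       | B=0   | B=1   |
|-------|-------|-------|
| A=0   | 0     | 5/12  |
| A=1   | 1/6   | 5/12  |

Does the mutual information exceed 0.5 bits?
Marginal P(A) (row sums):
  P(A=0) = 0 + 5/12 = 5/12
  P(A=1) = 1/6 + 5/12 = 7/12
Marginal P(B) (column sums):
  P(B=0) = 0 + 1/6 = 1/6
  P(B=1) = 5/12 + 5/12 = 5/6

H(A) = -[(5/12)·log₂(5/12) + (7/12)·log₂(7/12)]
  = 0.5263 + 0.4536
  = 0.9799 bits
H(B) = -[(1/6)·log₂(1/6) + (5/6)·log₂(5/6)]
  = 0.4308 + 0.2192
  = 0.6500 bits
H(A,B) = -[(5/12)·log₂(5/12) + (1/6)·log₂(1/6) + (5/12)·log₂(5/12)]
  = 0.5263 + 0.4308 + 0.5263
  = 1.4834 bits

I(A;B) = H(A) + H(B) - H(A,B)
  = 0.9799 + 0.6500 - 1.4834
  = 0.1465 bits

No. I(A;B) = 0.1465 bits, which is ≤ 0.5 bits.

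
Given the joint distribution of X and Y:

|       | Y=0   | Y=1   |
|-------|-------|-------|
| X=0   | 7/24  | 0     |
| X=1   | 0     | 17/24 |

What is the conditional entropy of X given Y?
Marginal P(Y) (column sums):
  P(Y=0) = 7/24 + 0 = 7/24
  P(Y=1) = 0 + 17/24 = 17/24

H(X|Y) = -Σ P(X,Y)·log₂ P(X|Y), where P(X|Y) = P(X,Y) / P(Y)
  (cells with P(X,Y) = 0 contribute 0)
  (X=0,Y=0): P(X|Y) = (7/24)/(7/24) = 1;  -(7/24)·log₂(1) = 0.0000
  (X=1,Y=1): P(X|Y) = (17/24)/(17/24) = 1;  -(17/24)·log₂(1) = 0.0000
H(X|Y) = 0.0000 + 0.0000
  = 0.0000 bits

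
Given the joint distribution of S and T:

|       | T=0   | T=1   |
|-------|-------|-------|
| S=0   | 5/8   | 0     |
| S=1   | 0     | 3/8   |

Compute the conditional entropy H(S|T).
Marginal P(T) (column sums):
  P(T=0) = 5/8 + 0 = 5/8
  P(T=1) = 0 + 3/8 = 3/8

H(S|T) = -Σ P(S,T)·log₂ P(S|T), where P(S|T) = P(S,T) / P(T)
  (cells with P(S,T) = 0 contribute 0)
  (S=0,T=0): P(S|T) = (5/8)/(5/8) = 1;  -(5/8)·log₂(1) = 0.0000
  (S=1,T=1): P(S|T) = (3/8)/(3/8) = 1;  -(3/8)·log₂(1) = 0.0000
H(S|T) = 0.0000 + 0.0000
  = 0.0000 bits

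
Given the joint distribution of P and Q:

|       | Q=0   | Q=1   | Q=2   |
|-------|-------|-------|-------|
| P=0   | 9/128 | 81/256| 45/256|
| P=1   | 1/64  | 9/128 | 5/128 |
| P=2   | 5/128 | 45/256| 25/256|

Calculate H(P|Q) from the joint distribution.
Marginal P(Q) (column sums):
  P(Q=0) = 9/128 + 1/64 + 5/128 = 1/8
  P(Q=1) = 81/256 + 9/128 + 45/256 = 9/16
  P(Q=2) = 45/256 + 5/128 + 25/256 = 5/16

H(P|Q) = -Σ P(P,Q)·log₂ P(P|Q), where P(P|Q) = P(P,Q) / P(Q)
  (P=0,Q=0): P(P|Q) = (9/128)/(1/8) = 9/16;  -(9/128)·log₂(9/16) = 0.0584
  (P=0,Q=1): P(P|Q) = (81/256)/(9/16) = 9/16;  -(81/256)·log₂(9/16) = 0.2626
  (P=0,Q=2): P(P|Q) = (45/256)/(5/16) = 9/16;  -(45/256)·log₂(9/16) = 0.1459
  (P=1,Q=0): P(P|Q) = (1/64)/(1/8) = 1/8;  -(1/64)·log₂(1/8) = 0.0469
  (P=1,Q=1): P(P|Q) = (9/128)/(9/16) = 1/8;  -(9/128)·log₂(1/8) = 0.2109
  (P=1,Q=2): P(P|Q) = (5/128)/(5/16) = 1/8;  -(5/128)·log₂(1/8) = 0.1172
  (P=2,Q=0): P(P|Q) = (5/128)/(1/8) = 5/16;  -(5/128)·log₂(5/16) = 0.0655
  (P=2,Q=1): P(P|Q) = (45/256)/(9/16) = 5/16;  -(45/256)·log₂(5/16) = 0.2950
  (P=2,Q=2): P(P|Q) = (25/256)/(5/16) = 5/16;  -(25/256)·log₂(5/16) = 0.1639
H(P|Q) = 0.0584 + 0.2626 + 0.1459 + 0.0469 + 0.2109 + 0.1172 + 0.0655 + 0.2950 + 0.1639
  = 1.3663 bits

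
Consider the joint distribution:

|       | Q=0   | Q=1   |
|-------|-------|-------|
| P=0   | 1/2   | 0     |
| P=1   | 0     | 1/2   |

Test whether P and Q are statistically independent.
Marginal P(P) (row sums):
  P(P=0) = 1/2 + 0 = 1/2
  P(P=1) = 0 + 1/2 = 1/2
Marginal P(Q) (column sums):
  P(Q=0) = 1/2 + 0 = 1/2
  P(Q=1) = 0 + 1/2 = 1/2

P and Q are independent iff P(P=i,Q=j) = P(P=i)·P(Q=j) for every cell.
  P(P=0)·P(Q=0) = 1/2 × 1/2 = 1/4, but P(P=0,Q=0) = 1/2 ✗

No, P and Q are not independent. Quantitatively, I(P;Q) > 0:

H(P) = -[(1/2)·log₂(1/2) + (1/2)·log₂(1/2)]
  = 0.5000 + 0.5000
  = 1.0000 bits
H(Q) = -[(1/2)·log₂(1/2) + (1/2)·log₂(1/2)]
  = 0.5000 + 0.5000
  = 1.0000 bits
H(P,Q) = -[(1/2)·log₂(1/2) + (1/2)·log₂(1/2)]
  = 0.5000 + 0.5000
  = 1.0000 bits
I(P;Q) = H(P) + H(Q) - H(P,Q) = 1.0000 + 1.0000 - 1.0000 = 1.0000 bits > 0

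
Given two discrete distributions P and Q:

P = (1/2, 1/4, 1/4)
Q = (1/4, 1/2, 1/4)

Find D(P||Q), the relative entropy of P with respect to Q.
D(P||Q) = Σ P(i) log₂(P(i)/Q(i))
  i=0: (1/2) × log₂((1/2)/(1/4)) = (1/2) × log₂(2) = 0.5000
  i=1: (1/4) × log₂((1/4)/(1/2)) = (1/4) × log₂(1/2) = -0.2500
  i=2: (1/4) × log₂((1/4)/(1/4)) = (1/4) × log₂(1) = 0.0000
D(P||Q) = 0.5000 - 0.2500 + 0.0000
  = 0.2500 bits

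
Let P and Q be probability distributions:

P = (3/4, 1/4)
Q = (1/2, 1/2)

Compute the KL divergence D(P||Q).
D(P||Q) = Σ P(i) log₂(P(i)/Q(i))
  i=0: (3/4) × log₂((3/4)/(1/2)) = (3/4) × log₂(3/2) = 0.4387
  i=1: (1/4) × log₂((1/4)/(1/2)) = (1/4) × log₂(1/2) = -0.2500
D(P||Q) = 0.4387 - 0.2500
  = 0.1887 bits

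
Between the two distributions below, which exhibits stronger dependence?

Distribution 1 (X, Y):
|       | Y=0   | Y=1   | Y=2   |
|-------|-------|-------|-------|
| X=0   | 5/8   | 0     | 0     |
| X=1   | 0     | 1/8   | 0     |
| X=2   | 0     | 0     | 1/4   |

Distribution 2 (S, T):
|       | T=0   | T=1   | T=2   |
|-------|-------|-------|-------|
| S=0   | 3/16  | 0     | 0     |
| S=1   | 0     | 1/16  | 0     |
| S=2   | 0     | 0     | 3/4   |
Distribution 1 (X, Y):
Marginal P(X) (row sums):
  P(X=0) = 5/8 + 0 + 0 = 5/8
  P(X=1) = 0 + 1/8 + 0 = 1/8
  P(X=2) = 0 + 0 + 1/4 = 1/4
Marginal P(Y) (column sums):
  P(Y=0) = 5/8 + 0 + 0 = 5/8
  P(Y=1) = 0 + 1/8 + 0 = 1/8
  P(Y=2) = 0 + 0 + 1/4 = 1/4

H(X) = -[(5/8)·log₂(5/8) + (1/8)·log₂(1/8) + (1/4)·log₂(1/4)]
  = 0.4238 + 0.3750 + 0.5000
  = 1.2988 bits
H(Y) = -[(5/8)·log₂(5/8) + (1/8)·log₂(1/8) + (1/4)·log₂(1/4)]
  = 0.4238 + 0.3750 + 0.5000
  = 1.2988 bits
H(X,Y) = -[(5/8)·log₂(5/8) + (1/8)·log₂(1/8) + (1/4)·log₂(1/4)]
  = 0.4238 + 0.3750 + 0.5000
  = 1.2988 bits

I(X;Y) = H(X) + H(Y) - H(X,Y)
  = 1.2988 + 1.2988 - 1.2988
  = 1.2988 bits

Distribution 2 (S, T):
Marginal P(S) (row sums):
  P(S=0) = 3/16 + 0 + 0 = 3/16
  P(S=1) = 0 + 1/16 + 0 = 1/16
  P(S=2) = 0 + 0 + 3/4 = 3/4
Marginal P(T) (column sums):
  P(T=0) = 3/16 + 0 + 0 = 3/16
  P(T=1) = 0 + 1/16 + 0 = 1/16
  P(T=2) = 0 + 0 + 3/4 = 3/4

H(S) = -[(3/16)·log₂(3/16) + (1/16)·log₂(1/16) + (3/4)·log₂(3/4)]
  = 0.4528 + 0.2500 + 0.3113
  = 1.0141 bits
H(T) = -[(3/16)·log₂(3/16) + (1/16)·log₂(1/16) + (3/4)·log₂(3/4)]
  = 0.4528 + 0.2500 + 0.3113
  = 1.0141 bits
H(S,T) = -[(3/16)·log₂(3/16) + (1/16)·log₂(1/16) + (3/4)·log₂(3/4)]
  = 0.4528 + 0.2500 + 0.3113
  = 1.0141 bits

I(S;T) = H(S) + H(T) - H(S,T)
  = 1.0141 + 1.0141 - 1.0141
  = 1.0141 bits

I(X;Y) = 1.2988 bits > I(S;T) = 1.0141 bits, so (X, Y) has the higher mutual information (stronger dependence).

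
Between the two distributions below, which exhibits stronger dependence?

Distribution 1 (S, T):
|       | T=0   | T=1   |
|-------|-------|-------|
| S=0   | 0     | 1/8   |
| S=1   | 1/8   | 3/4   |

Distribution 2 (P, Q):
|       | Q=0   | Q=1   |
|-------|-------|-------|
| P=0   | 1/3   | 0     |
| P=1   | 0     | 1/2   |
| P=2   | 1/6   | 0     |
Distribution 1 (S, T):
Marginal P(S) (row sums):
  P(S=0) = 0 + 1/8 = 1/8
  P(S=1) = 1/8 + 3/4 = 7/8
Marginal P(T) (column sums):
  P(T=0) = 0 + 1/8 = 1/8
  P(T=1) = 1/8 + 3/4 = 7/8

H(S) = -[(1/8)·log₂(1/8) + (7/8)·log₂(7/8)]
  = 0.3750 + 0.1686
  = 0.5436 bits
H(T) = -[(1/8)·log₂(1/8) + (7/8)·log₂(7/8)]
  = 0.3750 + 0.1686
  = 0.5436 bits
H(S,T) = -[(1/8)·log₂(1/8) + (1/8)·log₂(1/8) + (3/4)·log₂(3/4)]
  = 0.3750 + 0.3750 + 0.3113
  = 1.0613 bits

I(S;T) = H(S) + H(T) - H(S,T)
  = 0.5436 + 0.5436 - 1.0613
  = 0.0259 bits

Distribution 2 (P, Q):
Marginal P(P) (row sums):
  P(P=0) = 1/3 + 0 = 1/3
  P(P=1) = 0 + 1/2 = 1/2
  P(P=2) = 1/6 + 0 = 1/6
Marginal P(Q) (column sums):
  P(Q=0) = 1/3 + 0 + 1/6 = 1/2
  P(Q=1) = 0 + 1/2 + 0 = 1/2

H(P) = -[(1/3)·log₂(1/3) + (1/2)·log₂(1/2) + (1/6)·log₂(1/6)]
  = 0.5283 + 0.5000 + 0.4308
  = 1.4591 bits
H(Q) = -[(1/2)·log₂(1/2) + (1/2)·log₂(1/2)]
  = 0.5000 + 0.5000
  = 1.0000 bits
H(P,Q) = -[(1/3)·log₂(1/3) + (1/2)·log₂(1/2) + (1/6)·log₂(1/6)]
  = 0.5283 + 0.5000 + 0.4308
  = 1.4591 bits

I(P;Q) = H(P) + H(Q) - H(P,Q)
  = 1.4591 + 1.0000 - 1.4591
  = 1.0000 bits

I(P;Q) = 1.0000 bits > I(S;T) = 0.0259 bits, so (P, Q) has the higher mutual information (stronger dependence).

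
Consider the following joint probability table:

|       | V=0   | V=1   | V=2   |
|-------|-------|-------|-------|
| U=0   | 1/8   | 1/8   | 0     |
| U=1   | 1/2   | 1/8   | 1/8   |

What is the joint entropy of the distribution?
H(U,V) = -Σ P(U,V) log₂ P(U,V), summed over the non-zero cells:
H(U,V) = -[(1/8)·log₂(1/8) + (1/8)·log₂(1/8) + (1/2)·log₂(1/2) + (1/8)·log₂(1/8) + (1/8)·log₂(1/8)]
  = 0.3750 + 0.3750 + 0.5000 + 0.3750 + 0.3750
  = 2.0000 bits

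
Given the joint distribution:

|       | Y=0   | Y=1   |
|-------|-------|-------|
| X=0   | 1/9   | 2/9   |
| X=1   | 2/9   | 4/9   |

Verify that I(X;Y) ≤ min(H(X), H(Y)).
Marginal P(X) (row sums):
  P(X=0) = 1/9 + 2/9 = 1/3
  P(X=1) = 2/9 + 4/9 = 2/3
Marginal P(Y) (column sums):
  P(Y=0) = 1/9 + 2/9 = 1/3
  P(Y=1) = 2/9 + 4/9 = 2/3

H(X) = -[(1/3)·log₂(1/3) + (2/3)·log₂(2/3)]
  = 0.5283 + 0.3900
  = 0.9183 bits
H(Y) = -[(1/3)·log₂(1/3) + (2/3)·log₂(2/3)]
  = 0.5283 + 0.3900
  = 0.9183 bits
H(X,Y) = -[(1/9)·log₂(1/9) + (2/9)·log₂(2/9) + (2/9)·log₂(2/9) + (4/9)·log₂(4/9)]
  = 0.3522 + 0.4822 + 0.4822 + 0.5200
  = 1.8366 bits

I(X;Y) = H(X) + H(Y) - H(X,Y)
  = 0.9183 + 0.9183 - 1.8366
  = 0.0000 bits

min(H(X), H(Y)) = min(0.9183, 0.9183) = 0.9183 bits
Since 0.0000 ≤ 0.9183, the bound is satisfied ✓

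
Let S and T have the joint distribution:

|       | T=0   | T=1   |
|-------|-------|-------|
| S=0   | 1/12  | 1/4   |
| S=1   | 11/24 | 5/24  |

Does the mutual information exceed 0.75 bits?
Marginal P(S) (row sums):
  P(S=0) = 1/12 + 1/4 = 1/3
  P(S=1) = 11/24 + 5/24 = 2/3
Marginal P(T) (column sums):
  P(T=0) = 1/12 + 11/24 = 13/24
  P(T=1) = 1/4 + 5/24 = 11/24

H(S) = -[(1/3)·log₂(1/3) + (2/3)·log₂(2/3)]
  = 0.5283 + 0.3900
  = 0.9183 bits
H(T) = -[(13/24)·log₂(13/24) + (11/24)·log₂(11/24)]
  = 0.4791 + 0.5159
  = 0.9950 bits
H(S,T) = -[(1/12)·log₂(1/12) + (1/4)·log₂(1/4) + (11/24)·log₂(11/24) + (5/24)·log₂(5/24)]
  = 0.2987 + 0.5000 + 0.5159 + 0.4715
  = 1.7861 bits

I(S;T) = H(S) + H(T) - H(S,T)
  = 0.9183 + 0.9950 - 1.7861
  = 0.1272 bits

No. I(S;T) = 0.1272 bits, which is ≤ 0.75 bits.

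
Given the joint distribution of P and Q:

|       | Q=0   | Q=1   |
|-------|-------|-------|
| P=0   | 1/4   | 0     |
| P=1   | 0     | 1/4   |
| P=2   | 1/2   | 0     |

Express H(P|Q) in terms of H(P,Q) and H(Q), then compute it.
H(P|Q) = H(P,Q) - H(Q)

Marginal P(Q) (column sums):
  P(Q=0) = 1/4 + 0 + 1/2 = 3/4
  P(Q=1) = 0 + 1/4 + 0 = 1/4

H(P,Q) = -[(1/4)·log₂(1/4) + (1/4)·log₂(1/4) + (1/2)·log₂(1/2)]
  = 0.5000 + 0.5000 + 0.5000
  = 1.5000 bits
H(Q) = -[(3/4)·log₂(3/4) + (1/4)·log₂(1/4)]
  = 0.3113 + 0.5000
  = 0.8113 bits

H(P|Q) = 1.5000 - 0.8113 = 0.6887 bits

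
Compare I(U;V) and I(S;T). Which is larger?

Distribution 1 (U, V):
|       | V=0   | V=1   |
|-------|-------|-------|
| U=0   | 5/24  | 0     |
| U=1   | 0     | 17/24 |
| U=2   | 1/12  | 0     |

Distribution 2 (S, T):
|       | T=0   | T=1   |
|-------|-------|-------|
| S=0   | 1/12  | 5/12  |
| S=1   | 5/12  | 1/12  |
Distribution 1 (U, V):
Marginal P(U) (row sums):
  P(U=0) = 5/24 + 0 = 5/24
  P(U=1) = 0 + 17/24 = 17/24
  P(U=2) = 1/12 + 0 = 1/12
Marginal P(V) (column sums):
  P(V=0) = 5/24 + 0 + 1/12 = 7/24
  P(V=1) = 0 + 17/24 + 0 = 17/24

H(U) = -[(5/24)·log₂(5/24) + (17/24)·log₂(17/24) + (1/12)·log₂(1/12)]
  = 0.4715 + 0.3524 + 0.2987
  = 1.1226 bits
H(V) = -[(7/24)·log₂(7/24) + (17/24)·log₂(17/24)]
  = 0.5185 + 0.3524
  = 0.8709 bits
H(U,V) = -[(5/24)·log₂(5/24) + (17/24)·log₂(17/24) + (1/12)·log₂(1/12)]
  = 0.4715 + 0.3524 + 0.2987
  = 1.1226 bits

I(U;V) = H(U) + H(V) - H(U,V)
  = 1.1226 + 0.8709 - 1.1226
  = 0.8709 bits

Distribution 2 (S, T):
Marginal P(S) (row sums):
  P(S=0) = 1/12 + 5/12 = 1/2
  P(S=1) = 5/12 + 1/12 = 1/2
Marginal P(T) (column sums):
  P(T=0) = 1/12 + 5/12 = 1/2
  P(T=1) = 5/12 + 1/12 = 1/2

H(S) = -[(1/2)·log₂(1/2) + (1/2)·log₂(1/2)]
  = 0.5000 + 0.5000
  = 1.0000 bits
H(T) = -[(1/2)·log₂(1/2) + (1/2)·log₂(1/2)]
  = 0.5000 + 0.5000
  = 1.0000 bits
H(S,T) = -[(1/12)·log₂(1/12) + (5/12)·log₂(5/12) + (5/12)·log₂(5/12) + (1/12)·log₂(1/12)]
  = 0.2987 + 0.5263 + 0.5263 + 0.2987
  = 1.6500 bits

I(S;T) = H(S) + H(T) - H(S,T)
  = 1.0000 + 1.0000 - 1.6500
  = 0.3500 bits

I(U;V) = 0.8709 bits > I(S;T) = 0.3500 bits, so (U, V) has the higher mutual information (stronger dependence).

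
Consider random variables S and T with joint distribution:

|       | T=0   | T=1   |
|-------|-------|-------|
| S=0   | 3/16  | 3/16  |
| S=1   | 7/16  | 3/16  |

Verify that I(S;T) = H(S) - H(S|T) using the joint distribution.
Left side, from I(S;T) = H(S) + H(T) - H(S,T):
Marginal P(S) (row sums):
  P(S=0) = 3/16 + 3/16 = 3/8
  P(S=1) = 7/16 + 3/16 = 5/8
Marginal P(T) (column sums):
  P(T=0) = 3/16 + 7/16 = 5/8
  P(T=1) = 3/16 + 3/16 = 3/8

H(S) = -[(3/8)·log₂(3/8) + (5/8)·log₂(5/8)]
  = 0.5306 + 0.4238
  = 0.9544 bits
H(T) = -[(5/8)·log₂(5/8) + (3/8)·log₂(3/8)]
  = 0.4238 + 0.5306
  = 0.9544 bits
H(S,T) = -[(3/16)·log₂(3/16) + (3/16)·log₂(3/16) + (7/16)·log₂(7/16) + (3/16)·log₂(3/16)]
  = 0.4528 + 0.4528 + 0.5218 + 0.4528
  = 1.8802 bits

I(S;T) = H(S) + H(T) - H(S,T)
  = 0.9544 + 0.9544 - 1.8802
  = 0.0286 bits

Right side, with H(S|T) computed directly from the conditional probabilities:
H(S|T) = -Σ P(S,T)·log₂ P(S|T), where P(S|T) = P(S,T) / P(T)
  (S=0,T=0): P(S|T) = (3/16)/(5/8) = 3/10;  -(3/16)·log₂(3/10) = 0.3257
  (S=0,T=1): P(S|T) = (3/16)/(3/8) = 1/2;  -(3/16)·log₂(1/2) = 0.1875
  (S=1,T=0): P(S|T) = (7/16)/(5/8) = 7/10;  -(7/16)·log₂(7/10) = 0.2251
  (S=1,T=1): P(S|T) = (3/16)/(3/8) = 1/2;  -(3/16)·log₂(1/2) = 0.1875
H(S|T) = 0.3257 + 0.1875 + 0.2251 + 0.1875
  = 0.9258 bits
H(S) - H(S|T) = 0.9544 - 0.9258 = 0.0286 bits

Both sides equal 0.0286 bits, so I(S;T) = H(S) - H(S|T) ✓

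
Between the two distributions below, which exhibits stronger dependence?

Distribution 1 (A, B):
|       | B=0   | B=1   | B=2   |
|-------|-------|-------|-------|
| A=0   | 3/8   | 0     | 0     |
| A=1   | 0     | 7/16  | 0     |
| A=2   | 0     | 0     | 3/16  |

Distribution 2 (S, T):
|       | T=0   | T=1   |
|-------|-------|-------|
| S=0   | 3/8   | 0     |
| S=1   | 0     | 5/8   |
Distribution 1 (A, B):
Marginal P(A) (row sums):
  P(A=0) = 3/8 + 0 + 0 = 3/8
  P(A=1) = 0 + 7/16 + 0 = 7/16
  P(A=2) = 0 + 0 + 3/16 = 3/16
Marginal P(B) (column sums):
  P(B=0) = 3/8 + 0 + 0 = 3/8
  P(B=1) = 0 + 7/16 + 0 = 7/16
  P(B=2) = 0 + 0 + 3/16 = 3/16

H(A) = -[(3/8)·log₂(3/8) + (7/16)·log₂(7/16) + (3/16)·log₂(3/16)]
  = 0.5306 + 0.5218 + 0.4528
  = 1.5052 bits
H(B) = -[(3/8)·log₂(3/8) + (7/16)·log₂(7/16) + (3/16)·log₂(3/16)]
  = 0.5306 + 0.5218 + 0.4528
  = 1.5052 bits
H(A,B) = -[(3/8)·log₂(3/8) + (7/16)·log₂(7/16) + (3/16)·log₂(3/16)]
  = 0.5306 + 0.5218 + 0.4528
  = 1.5052 bits

I(A;B) = H(A) + H(B) - H(A,B)
  = 1.5052 + 1.5052 - 1.5052
  = 1.5052 bits

Distribution 2 (S, T):
Marginal P(S) (row sums):
  P(S=0) = 3/8 + 0 = 3/8
  P(S=1) = 0 + 5/8 = 5/8
Marginal P(T) (column sums):
  P(T=0) = 3/8 + 0 = 3/8
  P(T=1) = 0 + 5/8 = 5/8

H(S) = -[(3/8)·log₂(3/8) + (5/8)·log₂(5/8)]
  = 0.5306 + 0.4238
  = 0.9544 bits
H(T) = -[(3/8)·log₂(3/8) + (5/8)·log₂(5/8)]
  = 0.5306 + 0.4238
  = 0.9544 bits
H(S,T) = -[(3/8)·log₂(3/8) + (5/8)·log₂(5/8)]
  = 0.5306 + 0.4238
  = 0.9544 bits

I(S;T) = H(S) + H(T) - H(S,T)
  = 0.9544 + 0.9544 - 0.9544
  = 0.9544 bits

I(A;B) = 1.5052 bits > I(S;T) = 0.9544 bits, so (A, B) has the higher mutual information (stronger dependence).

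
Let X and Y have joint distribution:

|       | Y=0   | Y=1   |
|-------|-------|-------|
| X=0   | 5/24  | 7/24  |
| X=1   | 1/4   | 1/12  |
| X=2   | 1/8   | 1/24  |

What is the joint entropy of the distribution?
H(X,Y) = -Σ P(X,Y) log₂ P(X,Y), summed over the non-zero cells:
H(X,Y) = -[(5/24)·log₂(5/24) + (7/24)·log₂(7/24) + (1/4)·log₂(1/4) + (1/12)·log₂(1/12) + (1/8)·log₂(1/8) + (1/24)·log₂(1/24)]
  = 0.4715 + 0.5185 + 0.5000 + 0.2987 + 0.3750 + 0.1910
  = 2.3547 bits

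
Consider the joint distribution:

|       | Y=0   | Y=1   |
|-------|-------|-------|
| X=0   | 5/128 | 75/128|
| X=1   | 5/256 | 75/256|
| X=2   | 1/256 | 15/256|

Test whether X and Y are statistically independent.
Marginal P(X) (row sums):
  P(X=0) = 5/128 + 75/128 = 5/8
  P(X=1) = 5/256 + 75/256 = 5/16
  P(X=2) = 1/256 + 15/256 = 1/16
Marginal P(Y) (column sums):
  P(Y=0) = 5/128 + 5/256 + 1/256 = 1/16
  P(Y=1) = 75/128 + 75/256 + 15/256 = 15/16

X and Y are independent iff P(X=i,Y=j) = P(X=i)·P(Y=j) for every cell.
  P(X=0)·P(Y=0) = 5/8 × 1/16 = 5/128 = P(X=0,Y=0) ✓
  P(X=0)·P(Y=1) = 5/8 × 15/16 = 75/128 = P(X=0,Y=1) ✓
  P(X=1)·P(Y=0) = 5/16 × 1/16 = 5/256 = P(X=1,Y=0) ✓
  P(X=1)·P(Y=1) = 5/16 × 15/16 = 75/256 = P(X=1,Y=1) ✓
  P(X=2)·P(Y=0) = 1/16 × 1/16 = 1/256 = P(X=2,Y=0) ✓
  P(X=2)·P(Y=1) = 1/16 × 15/16 = 15/256 = P(X=2,Y=1) ✓

Yes, X and Y are independent: every cell factors, so I(X;Y) = 0 bits.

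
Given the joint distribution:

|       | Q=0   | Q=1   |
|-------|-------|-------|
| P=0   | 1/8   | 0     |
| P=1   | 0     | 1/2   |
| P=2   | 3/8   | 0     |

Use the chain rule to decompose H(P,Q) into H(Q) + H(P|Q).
By the chain rule: H(P,Q) = H(Q) + H(P|Q)

Marginal P(Q) (column sums):
  P(Q=0) = 1/8 + 0 + 3/8 = 1/2
  P(Q=1) = 0 + 1/2 + 0 = 1/2
H(Q) = -[(1/2)·log₂(1/2) + (1/2)·log₂(1/2)]
  = 0.5000 + 0.5000
  = 1.0000 bits
H(P|Q) = -Σ P(P,Q)·log₂ P(P|Q), where P(P|Q) = P(P,Q) / P(Q)
  (cells with P(P,Q) = 0 contribute 0)
  (P=0,Q=0): P(P|Q) = (1/8)/(1/2) = 1/4;  -(1/8)·log₂(1/4) = 0.2500
  (P=1,Q=1): P(P|Q) = (1/2)/(1/2) = 1;  -(1/2)·log₂(1) = 0.0000
  (P=2,Q=0): P(P|Q) = (3/8)/(1/2) = 3/4;  -(3/8)·log₂(3/4) = 0.1556
H(P|Q) = 0.2500 + 0.0000 + 0.1556
  = 0.4056 bits

H(P,Q) = H(Q) + H(P|Q) = 1.0000 + 0.4056 = 1.4056 bits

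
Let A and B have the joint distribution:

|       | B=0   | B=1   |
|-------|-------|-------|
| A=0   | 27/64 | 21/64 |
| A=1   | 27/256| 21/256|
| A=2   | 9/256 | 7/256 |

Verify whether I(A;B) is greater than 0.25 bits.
Marginal P(A) (row sums):
  P(A=0) = 27/64 + 21/64 = 3/4
  P(A=1) = 27/256 + 21/256 = 3/16
  P(A=2) = 9/256 + 7/256 = 1/16
Marginal P(B) (column sums):
  P(B=0) = 27/64 + 27/256 + 9/256 = 9/16
  P(B=1) = 21/64 + 21/256 + 7/256 = 7/16

H(A) = -[(3/4)·log₂(3/4) + (3/16)·log₂(3/16) + (1/16)·log₂(1/16)]
  = 0.3113 + 0.4528 + 0.2500
  = 1.0141 bits
H(B) = -[(9/16)·log₂(9/16) + (7/16)·log₂(7/16)]
  = 0.4669 + 0.5218
  = 0.9887 bits
H(A,B) = -[(27/64)·log₂(27/64) + (21/64)·log₂(21/64) + (27/256)·log₂(27/256) + (21/256)·log₂(21/256) + (9/256)·log₂(9/256) + (7/256)·log₂(7/256)]
  = 0.5253 + 0.5275 + 0.3423 + 0.2959 + 0.1698 + 0.1420
  = 2.0028 bits

I(A;B) = H(A) + H(B) - H(A,B)
  = 1.0141 + 0.9887 - 2.0028
  = 0.0000 bits

No. I(A;B) = 0.0000 bits, which is ≤ 0.25 bits.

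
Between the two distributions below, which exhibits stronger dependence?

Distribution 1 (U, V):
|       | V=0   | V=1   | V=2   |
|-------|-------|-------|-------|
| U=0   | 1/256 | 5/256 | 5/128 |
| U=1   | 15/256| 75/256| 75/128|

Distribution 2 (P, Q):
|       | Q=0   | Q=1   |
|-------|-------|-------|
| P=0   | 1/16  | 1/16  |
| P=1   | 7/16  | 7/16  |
Distribution 1 (U, V):
Marginal P(U) (row sums):
  P(U=0) = 1/256 + 5/256 + 5/128 = 1/16
  P(U=1) = 15/256 + 75/256 + 75/128 = 15/16
Marginal P(V) (column sums):
  P(V=0) = 1/256 + 15/256 = 1/16
  P(V=1) = 5/256 + 75/256 = 5/16
  P(V=2) = 5/128 + 75/128 = 5/8

H(U) = -[(1/16)·log₂(1/16) + (15/16)·log₂(15/16)]
  = 0.2500 + 0.0873
  = 0.3373 bits
H(V) = -[(1/16)·log₂(1/16) + (5/16)·log₂(5/16) + (5/8)·log₂(5/8)]
  = 0.2500 + 0.5244 + 0.4238
  = 1.1982 bits
H(U,V) = -[(1/256)·log₂(1/256) + (5/256)·log₂(5/256) + (5/128)·log₂(5/128) + (15/256)·log₂(15/256) + (75/256)·log₂(75/256) + (75/128)·log₂(75/128)]
  = 0.0313 + 0.1109 + 0.1827 + 0.2398 + 0.5189 + 0.4519
  = 1.5355 bits

I(U;V) = H(U) + H(V) - H(U,V)
  = 0.3373 + 1.1982 - 1.5355
  = 0.0000 bits

Distribution 2 (P, Q):
Marginal P(P) (row sums):
  P(P=0) = 1/16 + 1/16 = 1/8
  P(P=1) = 7/16 + 7/16 = 7/8
Marginal P(Q) (column sums):
  P(Q=0) = 1/16 + 7/16 = 1/2
  P(Q=1) = 1/16 + 7/16 = 1/2

H(P) = -[(1/8)·log₂(1/8) + (7/8)·log₂(7/8)]
  = 0.3750 + 0.1686
  = 0.5436 bits
H(Q) = -[(1/2)·log₂(1/2) + (1/2)·log₂(1/2)]
  = 0.5000 + 0.5000
  = 1.0000 bits
H(P,Q) = -[(1/16)·log₂(1/16) + (1/16)·log₂(1/16) + (7/16)·log₂(7/16) + (7/16)·log₂(7/16)]
  = 0.2500 + 0.2500 + 0.5218 + 0.5218
  = 1.5436 bits

I(P;Q) = H(P) + H(Q) - H(P,Q)
  = 0.5436 + 1.0000 - 1.5436
  = 0.0000 bits

Both joint tables factor as the product of their marginals, so I(U;V) = I(P;Q) = 0 bits: neither is larger (both pairs are independent).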